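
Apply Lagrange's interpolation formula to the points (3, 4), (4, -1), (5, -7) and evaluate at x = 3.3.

Lagrange interpolation formula:
P(x) = Σ yᵢ × Lᵢ(x)
where Lᵢ(x) = Π_{j≠i} (x - xⱼ)/(xᵢ - xⱼ)

L_0(3.3) = (3.3 - 4)/(3 - 4) × (3.3 - 5)/(3 - 5) = 0.595000
L_1(3.3) = (3.3 - 3)/(4 - 3) × (3.3 - 5)/(4 - 5) = 0.510000
L_2(3.3) = (3.3 - 3)/(5 - 3) × (3.3 - 4)/(5 - 4) = -0.105000

P(3.3) = 4×L_0(3.3) + (-1)×L_1(3.3) + (-7)×L_2(3.3)
P(3.3) = 2.605000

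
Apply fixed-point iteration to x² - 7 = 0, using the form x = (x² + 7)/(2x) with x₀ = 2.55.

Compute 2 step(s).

Equation: x² - 7 = 0
Fixed-point form: x = (x² + 7)/(2x)
x₀ = 2.55

x_1 = g(2.550000) = 2.647549
x_2 = g(2.647549) = 2.645752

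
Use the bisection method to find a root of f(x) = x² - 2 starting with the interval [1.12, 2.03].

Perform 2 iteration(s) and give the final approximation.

f(x) = x² - 2
Initial interval: [1.12, 2.03]

Iteration 1:
  c_1 = (1.120000 + 2.030000)/2 = 1.575000
  f(c_1) = f(1.575000) = 0.480625
  f(a) × f(c) < 0, new interval: [1.120000, 1.575000]
Iteration 2:
  c_2 = (1.120000 + 1.575000)/2 = 1.347500
  f(c_2) = f(1.347500) = -0.184244
  f(a) × f(c) ≥ 0, new interval: [1.347500, 1.575000]

After 2 iteration(s), the approximation is c_2 = 1.347500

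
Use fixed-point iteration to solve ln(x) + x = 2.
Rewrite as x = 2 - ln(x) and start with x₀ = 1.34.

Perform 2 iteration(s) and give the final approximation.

Equation: ln(x) + x = 2
Fixed-point form: x = 2 - ln(x)
x₀ = 1.34

x_1 = g(1.340000) = 1.707330
x_2 = g(1.707330) = 1.465069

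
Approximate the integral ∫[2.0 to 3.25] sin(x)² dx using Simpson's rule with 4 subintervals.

f(x) = sin(x)²
a = 2.0, b = 3.25, n = 4
h = (b - a)/n = 0.312500

Simpson's rule: (h/3)[f(x₀) + 4f(x₁) + 2f(x₂) + ... + f(xₙ)]

x_0 = 2.0000, f(x_0) = 0.826822, coefficient = 1
x_1 = 2.3125, f(x_1) = 0.543639, coefficient = 4
x_2 = 2.6250, f(x_2) = 0.243957, coefficient = 2
x_3 = 2.9375, f(x_3) = 0.041079, coefficient = 4
x_4 = 3.2500, f(x_4) = 0.011706, coefficient = 1

I ≈ (0.312500/3) × 3.665313 = 0.381803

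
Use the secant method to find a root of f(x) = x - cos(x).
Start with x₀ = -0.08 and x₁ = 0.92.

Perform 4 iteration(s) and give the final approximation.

f(x) = x - cos(x)
x₀ = -0.08, x₁ = 0.92

Secant formula: x_{n+1} = x_n - f(x_n)(x_n - x_{n-1})/(f(x_n) - f(x_{n-1}))

Iteration 1:
  f(-0.080000) = -1.076802
  f(0.920000) = 0.314180
  x_2 = 0.920000 - 0.314180×(0.920000 - (-0.080000))/(0.314180 - (-1.076802))
       = 0.694131
Iteration 2:
  f(0.920000) = 0.314180
  f(0.694131) = -0.074479
  x_3 = 0.694131 - (-0.074479)×(0.694131 - 0.920000)/(-0.074479 - 0.314180)
       = 0.737414
Iteration 3:
  f(0.694131) = -0.074479
  f(0.737414) = -0.002795
  x_4 = 0.737414 - (-0.002795)×(0.737414 - 0.694131)/(-0.002795 - (-0.074479))
       = 0.739102
Iteration 4:
  f(0.737414) = -0.002795
  f(0.739102) = 0.000028
  x_5 = 0.739102 - 0.000028×(0.739102 - 0.737414)/(0.000028 - (-0.002795))
       = 0.739085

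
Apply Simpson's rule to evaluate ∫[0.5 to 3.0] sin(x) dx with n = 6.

f(x) = sin(x)
a = 0.5, b = 3.0, n = 6
h = (b - a)/n = 0.416667

Simpson's rule: (h/3)[f(x₀) + 4f(x₁) + 2f(x₂) + ... + f(xₙ)]

x_0 = 0.5000, f(x_0) = 0.479426, coefficient = 1
x_1 = 0.9167, f(x_1) = 0.793578, coefficient = 4
x_2 = 1.3333, f(x_2) = 0.971938, coefficient = 2
x_3 = 1.7500, f(x_3) = 0.983986, coefficient = 4
x_4 = 2.1667, f(x_4) = 0.827660, coefficient = 2
x_5 = 2.5833, f(x_5) = 0.529711, coefficient = 4
x_6 = 3.0000, f(x_6) = 0.141120, coefficient = 1

I ≈ (0.416667/3) × 13.448839 = 1.867894
Exact value: 1.867575
Error: 0.000319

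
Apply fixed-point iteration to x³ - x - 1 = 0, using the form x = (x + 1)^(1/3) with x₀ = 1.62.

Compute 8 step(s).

Equation: x³ - x - 1 = 0
Fixed-point form: x = (x + 1)^(1/3)
x₀ = 1.62

x_1 = g(1.620000) = 1.378586
x_2 = g(1.378586) = 1.334872
x_3 = g(1.334872) = 1.326644
x_4 = g(1.326644) = 1.325084
x_5 = g(1.325084) = 1.324787
x_6 = g(1.324787) = 1.324731
x_7 = g(1.324731) = 1.324720
x_8 = g(1.324720) = 1.324718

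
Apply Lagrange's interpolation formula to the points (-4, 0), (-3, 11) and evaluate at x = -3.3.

Lagrange interpolation formula:
P(x) = Σ yᵢ × Lᵢ(x)
where Lᵢ(x) = Π_{j≠i} (x - xⱼ)/(xᵢ - xⱼ)

L_0(-3.3) = (-3.3 - (-3))/(-4 - (-3)) = 0.300000
L_1(-3.3) = (-3.3 - (-4))/(-3 - (-4)) = 0.700000

P(-3.3) = 0×L_0(-3.3) + 11×L_1(-3.3)
P(-3.3) = 7.700000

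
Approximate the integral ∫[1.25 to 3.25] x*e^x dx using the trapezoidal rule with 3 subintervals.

f(x) = x*e^x
a = 1.25, b = 3.25, n = 3
h = (b - a)/n = 0.666667

Trapezoidal rule: (h/2)[f(x₀) + 2f(x₁) + 2f(x₂) + ... + f(xₙ)]

x_0 = 1.2500, f(x_0) = 4.362929, coefficient = 1
x_1 = 1.9167, f(x_1) = 13.029998, coefficient = 2
x_2 = 2.5833, f(x_2) = 34.206439, coefficient = 2
x_3 = 3.2500, f(x_3) = 83.818605, coefficient = 1

I ≈ (0.666667/2) × 182.654406 = 60.884802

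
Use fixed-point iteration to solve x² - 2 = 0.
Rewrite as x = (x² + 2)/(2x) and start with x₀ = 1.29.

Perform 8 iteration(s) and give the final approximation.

Equation: x² - 2 = 0
Fixed-point form: x = (x² + 2)/(2x)
x₀ = 1.29

x_1 = g(1.290000) = 1.420194
x_2 = g(1.420194) = 1.414226
x_3 = g(1.414226) = 1.414214
x_4 = g(1.414214) = 1.414214
x_5 = g(1.414214) = 1.414214
x_6 = g(1.414214) = 1.414214
x_7 = g(1.414214) = 1.414214
x_8 = g(1.414214) = 1.414214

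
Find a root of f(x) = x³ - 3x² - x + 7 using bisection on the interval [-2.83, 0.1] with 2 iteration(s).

f(x) = x³ - 3x² - x + 7
Initial interval: [-2.83, 0.1]

Iteration 1:
  c_1 = (-2.830000 + 0.100000)/2 = -1.365000
  f(c_1) = f(-1.365000) = 0.232023
  f(a) × f(c) < 0, new interval: [-2.830000, -1.365000]
Iteration 2:
  c_2 = (-2.830000 + (-1.365000))/2 = -2.097500
  f(c_2) = f(-2.097500) = -13.328983
  f(a) × f(c) ≥ 0, new interval: [-2.097500, -1.365000]

After 2 iteration(s), the approximation is c_2 = -2.097500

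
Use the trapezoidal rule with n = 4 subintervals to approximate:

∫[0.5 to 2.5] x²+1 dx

f(x) = x²+1
a = 0.5, b = 2.5, n = 4
h = (b - a)/n = 0.500000

Trapezoidal rule: (h/2)[f(x₀) + 2f(x₁) + 2f(x₂) + ... + f(xₙ)]

x_0 = 0.5000, f(x_0) = 1.250000, coefficient = 1
x_1 = 1.0000, f(x_1) = 2.000000, coefficient = 2
x_2 = 1.5000, f(x_2) = 3.250000, coefficient = 2
x_3 = 2.0000, f(x_3) = 5.000000, coefficient = 2
x_4 = 2.5000, f(x_4) = 7.250000, coefficient = 1

I ≈ (0.500000/2) × 29.000000 = 7.250000
Exact value: 7.166667
Error: 0.083333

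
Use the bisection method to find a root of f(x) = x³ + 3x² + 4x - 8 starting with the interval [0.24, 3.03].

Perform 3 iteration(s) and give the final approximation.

f(x) = x³ + 3x² + 4x - 8
Initial interval: [0.24, 3.03]

Iteration 1:
  c_1 = (0.240000 + 3.030000)/2 = 1.635000
  f(c_1) = f(1.635000) = 10.930398
  f(a) × f(c) < 0, new interval: [0.240000, 1.635000]
Iteration 2:
  c_2 = (0.240000 + 1.635000)/2 = 0.937500
  f(c_2) = f(0.937500) = -0.789307
  f(a) × f(c) ≥ 0, new interval: [0.937500, 1.635000]
Iteration 3:
  c_3 = (0.937500 + 1.635000)/2 = 1.286250
  f(c_3) = f(1.286250) = 4.236339
  f(a) × f(c) < 0, new interval: [0.937500, 1.286250]

After 3 iteration(s), the approximation is c_3 = 1.286250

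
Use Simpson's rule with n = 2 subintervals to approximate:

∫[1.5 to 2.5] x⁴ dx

f(x) = x⁴
a = 1.5, b = 2.5, n = 2
h = (b - a)/n = 0.500000

Simpson's rule: (h/3)[f(x₀) + 4f(x₁) + 2f(x₂) + ... + f(xₙ)]

x_0 = 1.5000, f(x_0) = 5.062500, coefficient = 1
x_1 = 2.0000, f(x_1) = 16.000000, coefficient = 4
x_2 = 2.5000, f(x_2) = 39.062500, coefficient = 1

I ≈ (0.500000/3) × 108.125000 = 18.020833
Exact value: 18.012500
Error: 0.008333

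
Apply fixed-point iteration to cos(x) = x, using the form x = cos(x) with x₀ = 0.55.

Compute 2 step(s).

Equation: cos(x) = x
Fixed-point form: x = cos(x)
x₀ = 0.55

x_1 = g(0.550000) = 0.852525
x_2 = g(0.852525) = 0.658084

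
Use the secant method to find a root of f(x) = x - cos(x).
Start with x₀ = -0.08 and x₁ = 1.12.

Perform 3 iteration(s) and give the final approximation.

f(x) = x - cos(x)
x₀ = -0.08, x₁ = 1.12

Secant formula: x_{n+1} = x_n - f(x_n)(x_n - x_{n-1})/(f(x_n) - f(x_{n-1}))

Iteration 1:
  f(-0.080000) = -1.076802
  f(1.120000) = 0.684318
  x_2 = 1.120000 - 0.684318×(1.120000 - (-0.080000))/(0.684318 - (-1.076802))
       = 0.653716
Iteration 2:
  f(1.120000) = 0.684318
  f(0.653716) = -0.140113
  x_3 = 0.653716 - (-0.140113)×(0.653716 - 1.120000)/(-0.140113 - 0.684318)
       = 0.732962
Iteration 3:
  f(0.653716) = -0.140113
  f(0.732962) = -0.010234
  x_4 = 0.732962 - (-0.010234)×(0.732962 - 0.653716)/(-0.010234 - (-0.140113))
       = 0.739206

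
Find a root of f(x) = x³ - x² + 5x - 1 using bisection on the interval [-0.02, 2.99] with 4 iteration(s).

f(x) = x³ - x² + 5x - 1
Initial interval: [-0.02, 2.99]

Iteration 1:
  c_1 = (-0.020000 + 2.990000)/2 = 1.485000
  f(c_1) = f(1.485000) = 7.494534
  f(a) × f(c) < 0, new interval: [-0.020000, 1.485000]
Iteration 2:
  c_2 = (-0.020000 + 1.485000)/2 = 0.732500
  f(c_2) = f(0.732500) = 2.518971
  f(a) × f(c) < 0, new interval: [-0.020000, 0.732500]
Iteration 3:
  c_3 = (-0.020000 + 0.732500)/2 = 0.356250
  f(c_3) = f(0.356250) = 0.699549
  f(a) × f(c) < 0, new interval: [-0.020000, 0.356250]
Iteration 4:
  c_4 = (-0.020000 + 0.356250)/2 = 0.168125
  f(c_4) = f(0.168125) = -0.182889
  f(a) × f(c) ≥ 0, new interval: [0.168125, 0.356250]

After 4 iteration(s), the approximation is c_4 = 0.168125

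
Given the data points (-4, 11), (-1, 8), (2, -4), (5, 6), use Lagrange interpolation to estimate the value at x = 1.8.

Lagrange interpolation formula:
P(x) = Σ yᵢ × Lᵢ(x)
where Lᵢ(x) = Π_{j≠i} (x - xⱼ)/(xᵢ - xⱼ)

L_0(1.8) = (1.8 - (-1))/(-4 - (-1)) × (1.8 - 2)/(-4 - 2) × (1.8 - 5)/(-4 - 5) = -0.011062
L_1(1.8) = (1.8 - (-4))/(-1 - (-4)) × (1.8 - 2)/(-1 - 2) × (1.8 - 5)/(-1 - 5) = 0.068741
L_2(1.8) = (1.8 - (-4))/(2 - (-4)) × (1.8 - (-1))/(2 - (-1)) × (1.8 - 5)/(2 - 5) = 0.962370
L_3(1.8) = (1.8 - (-4))/(5 - (-4)) × (1.8 - (-1))/(5 - (-1)) × (1.8 - 2)/(5 - 2) = -0.020049

P(1.8) = 11×L_0(1.8) + 8×L_1(1.8) + (-4)×L_2(1.8) + 6×L_3(1.8)
P(1.8) = -3.541531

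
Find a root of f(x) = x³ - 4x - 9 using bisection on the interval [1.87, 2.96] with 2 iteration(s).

f(x) = x³ - 4x - 9
Initial interval: [1.87, 2.96]

Iteration 1:
  c_1 = (1.870000 + 2.960000)/2 = 2.415000
  f(c_1) = f(2.415000) = -4.575177
  f(a) × f(c) ≥ 0, new interval: [2.415000, 2.960000]
Iteration 2:
  c_2 = (2.415000 + 2.960000)/2 = 2.687500
  f(c_2) = f(2.687500) = -0.339111
  f(a) × f(c) ≥ 0, new interval: [2.687500, 2.960000]

After 2 iteration(s), the approximation is c_2 = 2.687500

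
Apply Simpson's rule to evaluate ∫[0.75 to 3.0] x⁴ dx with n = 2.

f(x) = x⁴
a = 0.75, b = 3.0, n = 2
h = (b - a)/n = 1.125000

Simpson's rule: (h/3)[f(x₀) + 4f(x₁) + 2f(x₂) + ... + f(xₙ)]

x_0 = 0.7500, f(x_0) = 0.316406, coefficient = 1
x_1 = 1.8750, f(x_1) = 12.359619, coefficient = 4
x_2 = 3.0000, f(x_2) = 81.000000, coefficient = 1

I ≈ (1.125000/3) × 130.754883 = 49.033081
Exact value: 48.552539
Error: 0.480542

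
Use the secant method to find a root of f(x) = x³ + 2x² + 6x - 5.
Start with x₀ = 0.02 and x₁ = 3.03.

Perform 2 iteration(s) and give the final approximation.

f(x) = x³ + 2x² + 6x - 5
x₀ = 0.02, x₁ = 3.03

Secant formula: x_{n+1} = x_n - f(x_n)(x_n - x_{n-1})/(f(x_n) - f(x_{n-1}))

Iteration 1:
  f(0.020000) = -4.879192
  f(3.030000) = 59.359927
  x_2 = 3.030000 - 59.359927×(3.030000 - 0.020000)/(59.359927 - (-4.879192))
       = 0.248620
Iteration 2:
  f(3.030000) = 59.359927
  f(0.248620) = -3.369286
  x_3 = 0.248620 - (-3.369286)×(0.248620 - 3.030000)/(-3.369286 - 59.359927)
       = 0.398013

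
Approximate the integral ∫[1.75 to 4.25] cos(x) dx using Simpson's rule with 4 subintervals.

f(x) = cos(x)
a = 1.75, b = 4.25, n = 4
h = (b - a)/n = 0.625000

Simpson's rule: (h/3)[f(x₀) + 4f(x₁) + 2f(x₂) + ... + f(xₙ)]

x_0 = 1.7500, f(x_0) = -0.178246, coefficient = 1
x_1 = 2.3750, f(x_1) = -0.720278, coefficient = 4
x_2 = 3.0000, f(x_2) = -0.989992, coefficient = 2
x_3 = 3.6250, f(x_3) = -0.885416, coefficient = 4
x_4 = 4.2500, f(x_4) = -0.446087, coefficient = 1

I ≈ (0.625000/3) × -9.027098 = -1.880645
Exact value: -1.878975
Error: 0.001670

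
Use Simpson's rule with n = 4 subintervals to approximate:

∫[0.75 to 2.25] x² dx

f(x) = x²
a = 0.75, b = 2.25, n = 4
h = (b - a)/n = 0.375000

Simpson's rule: (h/3)[f(x₀) + 4f(x₁) + 2f(x₂) + ... + f(xₙ)]

x_0 = 0.7500, f(x_0) = 0.562500, coefficient = 1
x_1 = 1.1250, f(x_1) = 1.265625, coefficient = 4
x_2 = 1.5000, f(x_2) = 2.250000, coefficient = 2
x_3 = 1.8750, f(x_3) = 3.515625, coefficient = 4
x_4 = 2.2500, f(x_4) = 5.062500, coefficient = 1

I ≈ (0.375000/3) × 29.250000 = 3.656250
Exact value: 3.656250
Error: 0.000000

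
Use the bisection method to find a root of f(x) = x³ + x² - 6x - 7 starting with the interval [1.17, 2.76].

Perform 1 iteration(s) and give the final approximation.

f(x) = x³ + x² - 6x - 7
Initial interval: [1.17, 2.76]

Iteration 1:
  c_1 = (1.170000 + 2.760000)/2 = 1.965000
  f(c_1) = f(1.965000) = -7.341468
  f(a) × f(c) ≥ 0, new interval: [1.965000, 2.760000]

After 1 iteration(s), the approximation is c_1 = 1.965000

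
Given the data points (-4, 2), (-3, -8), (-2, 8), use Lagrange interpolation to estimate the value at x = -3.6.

Lagrange interpolation formula:
P(x) = Σ yᵢ × Lᵢ(x)
where Lᵢ(x) = Π_{j≠i} (x - xⱼ)/(xᵢ - xⱼ)

L_0(-3.6) = (-3.6 - (-3))/(-4 - (-3)) × (-3.6 - (-2))/(-4 - (-2)) = 0.480000
L_1(-3.6) = (-3.6 - (-4))/(-3 - (-4)) × (-3.6 - (-2))/(-3 - (-2)) = 0.640000
L_2(-3.6) = (-3.6 - (-4))/(-2 - (-4)) × (-3.6 - (-3))/(-2 - (-3)) = -0.120000

P(-3.6) = 2×L_0(-3.6) + (-8)×L_1(-3.6) + 8×L_2(-3.6)
P(-3.6) = -5.120000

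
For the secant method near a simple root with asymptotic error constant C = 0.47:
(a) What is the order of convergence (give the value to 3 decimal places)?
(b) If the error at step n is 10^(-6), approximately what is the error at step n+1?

(a) Secant method has superlinear convergence with order φ = (1+√5)/2 ≈ 1.618.
    This means |e_{n+1}| ≈ C|e_n|^1.618.

(b) With |e_n| = 10^(-6) and C = 0.47:
    |e_{n+1}| ≈ 0.47 × (10^(-6))^1.618 = 0.47 × 10^(-9.71)

(a) ≈ 1.618 (golden ratio); (b) |e_{n+1}| ≈ 9.202e-11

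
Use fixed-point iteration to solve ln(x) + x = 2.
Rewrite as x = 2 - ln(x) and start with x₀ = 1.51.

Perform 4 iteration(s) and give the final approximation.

Equation: ln(x) + x = 2
Fixed-point form: x = 2 - ln(x)
x₀ = 1.51

x_1 = g(1.510000) = 1.587890
x_2 = g(1.587890) = 1.537594
x_3 = g(1.537594) = 1.569781
x_4 = g(1.569781) = 1.549064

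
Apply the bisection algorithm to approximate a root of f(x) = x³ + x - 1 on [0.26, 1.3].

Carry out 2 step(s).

f(x) = x³ + x - 1
Initial interval: [0.26, 1.3]

Iteration 1:
  c_1 = (0.260000 + 1.300000)/2 = 0.780000
  f(c_1) = f(0.780000) = 0.254552
  f(a) × f(c) < 0, new interval: [0.260000, 0.780000]
Iteration 2:
  c_2 = (0.260000 + 0.780000)/2 = 0.520000
  f(c_2) = f(0.520000) = -0.339392
  f(a) × f(c) ≥ 0, new interval: [0.520000, 0.780000]

After 2 iteration(s), the approximation is c_2 = 0.520000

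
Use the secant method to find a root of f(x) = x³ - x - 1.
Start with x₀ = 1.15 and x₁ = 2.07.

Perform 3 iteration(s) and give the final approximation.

f(x) = x³ - x - 1
x₀ = 1.15, x₁ = 2.07

Secant formula: x_{n+1} = x_n - f(x_n)(x_n - x_{n-1})/(f(x_n) - f(x_{n-1}))

Iteration 1:
  f(1.150000) = -0.629125
  f(2.070000) = 5.799743
  x_2 = 2.070000 - 5.799743×(2.070000 - 1.150000)/(5.799743 - (-0.629125))
       = 1.240031
Iteration 2:
  f(2.070000) = 5.799743
  f(1.240031) = -0.333265
  x_3 = 1.240031 - (-0.333265)×(1.240031 - 2.070000)/(-0.333265 - 5.799743)
       = 1.285131
Iteration 3:
  f(1.240031) = -0.333265
  f(1.285131) = -0.162658
  x_4 = 1.285131 - (-0.162658)×(1.285131 - 1.240031)/(-0.162658 - (-0.333265))
       = 1.328130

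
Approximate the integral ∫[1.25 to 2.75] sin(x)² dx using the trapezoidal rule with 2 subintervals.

f(x) = sin(x)²
a = 1.25, b = 2.75, n = 2
h = (b - a)/n = 0.750000

Trapezoidal rule: (h/2)[f(x₀) + 2f(x₁) + 2f(x₂) + ... + f(xₙ)]

x_0 = 1.2500, f(x_0) = 0.900572, coefficient = 1
x_1 = 2.0000, f(x_1) = 0.826822, coefficient = 2
x_2 = 2.7500, f(x_2) = 0.145665, coefficient = 1

I ≈ (0.750000/2) × 2.699881 = 1.012455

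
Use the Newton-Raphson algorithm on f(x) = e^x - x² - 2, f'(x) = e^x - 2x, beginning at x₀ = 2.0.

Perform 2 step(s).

f(x) = e^x - x² - 2
f'(x) = e^x - 2x
x₀ = 2.0

Newton-Raphson formula: x_{n+1} = x_n - f(x_n)/f'(x_n)

Iteration 1:
  f(2.000000) = 1.389056
  f'(2.000000) = 3.389056
  x_1 = 2.000000 - 1.389056/3.389056 = 1.590135
Iteration 2:
  f(1.590135) = 0.375881
  f'(1.590135) = 1.724140
  x_2 = 1.590135 - 0.375881/1.724140 = 1.372124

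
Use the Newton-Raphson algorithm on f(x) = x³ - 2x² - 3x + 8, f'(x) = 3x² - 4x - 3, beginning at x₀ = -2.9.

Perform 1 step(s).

f(x) = x³ - 2x² - 3x + 8
f'(x) = 3x² - 4x - 3
x₀ = -2.9

Newton-Raphson formula: x_{n+1} = x_n - f(x_n)/f'(x_n)

Iteration 1:
  f(-2.900000) = -24.509000
  f'(-2.900000) = 33.830000
  x_1 = -2.900000 - (-24.509000)/33.830000 = -2.175525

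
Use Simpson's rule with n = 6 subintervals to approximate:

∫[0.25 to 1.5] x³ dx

f(x) = x³
a = 0.25, b = 1.5, n = 6
h = (b - a)/n = 0.208333

Simpson's rule: (h/3)[f(x₀) + 4f(x₁) + 2f(x₂) + ... + f(xₙ)]

x_0 = 0.2500, f(x_0) = 0.015625, coefficient = 1
x_1 = 0.4583, f(x_1) = 0.096282, coefficient = 4
x_2 = 0.6667, f(x_2) = 0.296296, coefficient = 2
x_3 = 0.8750, f(x_3) = 0.669922, coefficient = 4
x_4 = 1.0833, f(x_4) = 1.271412, coefficient = 2
x_5 = 1.2917, f(x_5) = 2.155020, coefficient = 4
x_6 = 1.5000, f(x_6) = 3.375000, coefficient = 1

I ≈ (0.208333/3) × 18.210938 = 1.264648
Exact value: 1.264648
Error: 0.000000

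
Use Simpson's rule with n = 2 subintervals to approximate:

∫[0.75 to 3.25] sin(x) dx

f(x) = sin(x)
a = 0.75, b = 3.25, n = 2
h = (b - a)/n = 1.250000

Simpson's rule: (h/3)[f(x₀) + 4f(x₁) + 2f(x₂) + ... + f(xₙ)]

x_0 = 0.7500, f(x_0) = 0.681639, coefficient = 1
x_1 = 2.0000, f(x_1) = 0.909297, coefficient = 4
x_2 = 3.2500, f(x_2) = -0.108195, coefficient = 1

I ≈ (1.250000/3) × 4.210633 = 1.754431
Exact value: 1.725819
Error: 0.028612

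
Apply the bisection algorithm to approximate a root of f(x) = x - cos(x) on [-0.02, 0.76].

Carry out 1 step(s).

f(x) = x - cos(x)
Initial interval: [-0.02, 0.76]

Iteration 1:
  c_1 = (-0.020000 + 0.760000)/2 = 0.370000
  f(c_1) = f(0.370000) = -0.562327
  f(a) × f(c) ≥ 0, new interval: [0.370000, 0.760000]

After 1 iteration(s), the approximation is c_1 = 0.370000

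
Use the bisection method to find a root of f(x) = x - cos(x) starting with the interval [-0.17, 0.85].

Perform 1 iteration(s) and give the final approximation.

f(x) = x - cos(x)
Initial interval: [-0.17, 0.85]

Iteration 1:
  c_1 = (-0.170000 + 0.850000)/2 = 0.340000
  f(c_1) = f(0.340000) = -0.602755
  f(a) × f(c) ≥ 0, new interval: [0.340000, 0.850000]

After 1 iteration(s), the approximation is c_1 = 0.340000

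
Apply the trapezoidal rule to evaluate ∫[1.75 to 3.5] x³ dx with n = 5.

f(x) = x³
a = 1.75, b = 3.5, n = 5
h = (b - a)/n = 0.350000

Trapezoidal rule: (h/2)[f(x₀) + 2f(x₁) + 2f(x₂) + ... + f(xₙ)]

x_0 = 1.7500, f(x_0) = 5.359375, coefficient = 1
x_1 = 2.1000, f(x_1) = 9.261000, coefficient = 2
x_2 = 2.4500, f(x_2) = 14.706125, coefficient = 2
x_3 = 2.8000, f(x_3) = 21.952000, coefficient = 2
x_4 = 3.1500, f(x_4) = 31.255875, coefficient = 2
x_5 = 3.5000, f(x_5) = 42.875000, coefficient = 1

I ≈ (0.350000/2) × 202.584375 = 35.452266
Exact value: 35.170898
Error: 0.281367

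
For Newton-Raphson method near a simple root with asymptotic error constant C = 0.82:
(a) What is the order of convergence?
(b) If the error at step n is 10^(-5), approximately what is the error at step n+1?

(a) Newton-Raphson has quadratic (order 2) convergence near simple roots.
    This means |e_{n+1}| ≈ C|e_n|².

(b) With |e_n| = 10^(-5) and C = 0.82:
    |e_{n+1}| ≈ 0.82 × (10^(-5))² = 0.82 × 10^(-10)

(a) 2 (quadratic); (b) |e_{n+1}| ≈ 8.200e-11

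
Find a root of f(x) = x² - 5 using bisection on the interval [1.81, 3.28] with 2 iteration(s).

f(x) = x² - 5
Initial interval: [1.81, 3.28]

Iteration 1:
  c_1 = (1.810000 + 3.280000)/2 = 2.545000
  f(c_1) = f(2.545000) = 1.477025
  f(a) × f(c) < 0, new interval: [1.810000, 2.545000]
Iteration 2:
  c_2 = (1.810000 + 2.545000)/2 = 2.177500
  f(c_2) = f(2.177500) = -0.258494
  f(a) × f(c) ≥ 0, new interval: [2.177500, 2.545000]

After 2 iteration(s), the approximation is c_2 = 2.177500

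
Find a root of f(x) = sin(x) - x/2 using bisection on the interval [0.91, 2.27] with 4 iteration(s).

f(x) = sin(x) - x/2
Initial interval: [0.91, 2.27]

Iteration 1:
  c_1 = (0.910000 + 2.270000)/2 = 1.590000
  f(c_1) = f(1.590000) = 0.204816
  f(a) × f(c) ≥ 0, new interval: [1.590000, 2.270000]
Iteration 2:
  c_2 = (1.590000 + 2.270000)/2 = 1.930000
  f(c_2) = f(1.930000) = -0.028823
  f(a) × f(c) < 0, new interval: [1.590000, 1.930000]
Iteration 3:
  c_3 = (1.590000 + 1.930000)/2 = 1.760000
  f(c_3) = f(1.760000) = 0.102154
  f(a) × f(c) ≥ 0, new interval: [1.760000, 1.930000]
Iteration 4:
  c_4 = (1.760000 + 1.930000)/2 = 1.845000
  f(c_4) = f(1.845000) = 0.040141
  f(a) × f(c) ≥ 0, new interval: [1.845000, 1.930000]

After 4 iteration(s), the approximation is c_4 = 1.845000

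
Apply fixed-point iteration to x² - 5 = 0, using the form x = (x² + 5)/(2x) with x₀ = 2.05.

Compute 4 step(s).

Equation: x² - 5 = 0
Fixed-point form: x = (x² + 5)/(2x)
x₀ = 2.05

x_1 = g(2.050000) = 2.244512
x_2 = g(2.244512) = 2.236084
x_3 = g(2.236084) = 2.236068
x_4 = g(2.236068) = 2.236068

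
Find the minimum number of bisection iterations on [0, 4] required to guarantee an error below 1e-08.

We need (b-a)/2^n ≤ 1e-08
(4 - 0)/2^n ≤ 1e-08
4/2^n ≤ 1e-08
2^n ≥ 400000000
n ≥ log₂(400000000) = 28.58
n ≥ 29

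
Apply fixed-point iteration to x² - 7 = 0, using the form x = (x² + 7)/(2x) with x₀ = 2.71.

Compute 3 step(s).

Equation: x² - 7 = 0
Fixed-point form: x = (x² + 7)/(2x)
x₀ = 2.71

x_1 = g(2.710000) = 2.646513
x_2 = g(2.646513) = 2.645751
x_3 = g(2.645751) = 2.645751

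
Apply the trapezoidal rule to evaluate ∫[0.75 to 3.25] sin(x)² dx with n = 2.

f(x) = sin(x)²
a = 0.75, b = 3.25, n = 2
h = (b - a)/n = 1.250000

Trapezoidal rule: (h/2)[f(x₀) + 2f(x₁) + 2f(x₂) + ... + f(xₙ)]

x_0 = 0.7500, f(x_0) = 0.464631, coefficient = 1
x_1 = 2.0000, f(x_1) = 0.826822, coefficient = 2
x_2 = 3.2500, f(x_2) = 0.011706, coefficient = 1

I ≈ (1.250000/2) × 2.129981 = 1.331238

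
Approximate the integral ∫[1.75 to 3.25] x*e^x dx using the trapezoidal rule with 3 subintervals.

f(x) = x*e^x
a = 1.75, b = 3.25, n = 3
h = (b - a)/n = 0.500000

Trapezoidal rule: (h/2)[f(x₀) + 2f(x₁) + 2f(x₂) + ... + f(xₙ)]

x_0 = 1.7500, f(x_0) = 10.070555, coefficient = 1
x_1 = 2.2500, f(x_1) = 21.347406, coefficient = 2
x_2 = 2.7500, f(x_2) = 43.017238, coefficient = 2
x_3 = 3.2500, f(x_3) = 83.818605, coefficient = 1

I ≈ (0.500000/2) × 222.618446 = 55.654612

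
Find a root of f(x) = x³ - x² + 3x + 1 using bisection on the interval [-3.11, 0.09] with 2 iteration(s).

f(x) = x³ - x² + 3x + 1
Initial interval: [-3.11, 0.09]

Iteration 1:
  c_1 = (-3.110000 + 0.090000)/2 = -1.510000
  f(c_1) = f(-1.510000) = -9.253051
  f(a) × f(c) ≥ 0, new interval: [-1.510000, 0.090000]
Iteration 2:
  c_2 = (-1.510000 + 0.090000)/2 = -0.710000
  f(c_2) = f(-0.710000) = -1.992011
  f(a) × f(c) ≥ 0, new interval: [-0.710000, 0.090000]

After 2 iteration(s), the approximation is c_2 = -0.710000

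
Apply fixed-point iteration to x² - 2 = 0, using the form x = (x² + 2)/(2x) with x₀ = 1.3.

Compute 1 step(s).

Equation: x² - 2 = 0
Fixed-point form: x = (x² + 2)/(2x)
x₀ = 1.3

x_1 = g(1.300000) = 1.419231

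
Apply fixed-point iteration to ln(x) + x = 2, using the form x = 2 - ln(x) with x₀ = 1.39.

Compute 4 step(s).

Equation: ln(x) + x = 2
Fixed-point form: x = 2 - ln(x)
x₀ = 1.39

x_1 = g(1.390000) = 1.670696
x_2 = g(1.670696) = 1.486760
x_3 = g(1.486760) = 1.603401
x_4 = g(1.603401) = 1.527873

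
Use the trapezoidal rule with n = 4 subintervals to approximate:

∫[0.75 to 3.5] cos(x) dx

f(x) = cos(x)
a = 0.75, b = 3.5, n = 4
h = (b - a)/n = 0.687500

Trapezoidal rule: (h/2)[f(x₀) + 2f(x₁) + 2f(x₂) + ... + f(xₙ)]

x_0 = 0.7500, f(x_0) = 0.731689, coefficient = 1
x_1 = 1.4375, f(x_1) = 0.132902, coefficient = 2
x_2 = 2.1250, f(x_2) = -0.526266, coefficient = 2
x_3 = 2.8125, f(x_3) = -0.946336, coefficient = 2
x_4 = 3.5000, f(x_4) = -0.936457, coefficient = 1

I ≈ (0.687500/2) × -2.884169 = -0.991433
Exact value: -1.032422
Error: 0.040989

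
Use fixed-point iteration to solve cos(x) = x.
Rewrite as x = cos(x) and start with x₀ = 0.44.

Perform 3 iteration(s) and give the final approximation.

Equation: cos(x) = x
Fixed-point form: x = cos(x)
x₀ = 0.44

x_1 = g(0.440000) = 0.904752
x_2 = g(0.904752) = 0.617881
x_3 = g(0.617881) = 0.815108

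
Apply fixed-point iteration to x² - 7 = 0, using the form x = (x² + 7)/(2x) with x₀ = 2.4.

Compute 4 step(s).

Equation: x² - 7 = 0
Fixed-point form: x = (x² + 7)/(2x)
x₀ = 2.4

x_1 = g(2.400000) = 2.658333
x_2 = g(2.658333) = 2.645781
x_3 = g(2.645781) = 2.645751
x_4 = g(2.645751) = 2.645751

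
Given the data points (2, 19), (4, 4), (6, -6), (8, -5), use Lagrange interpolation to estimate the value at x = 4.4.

Lagrange interpolation formula:
P(x) = Σ yᵢ × Lᵢ(x)
where Lᵢ(x) = Π_{j≠i} (x - xⱼ)/(xᵢ - xⱼ)

L_0(4.4) = (4.4 - 4)/(2 - 4) × (4.4 - 6)/(2 - 6) × (4.4 - 8)/(2 - 8) = -0.048000
L_1(4.4) = (4.4 - 2)/(4 - 2) × (4.4 - 6)/(4 - 6) × (4.4 - 8)/(4 - 8) = 0.864000
L_2(4.4) = (4.4 - 2)/(6 - 2) × (4.4 - 4)/(6 - 4) × (4.4 - 8)/(6 - 8) = 0.216000
L_3(4.4) = (4.4 - 2)/(8 - 2) × (4.4 - 4)/(8 - 4) × (4.4 - 6)/(8 - 6) = -0.032000

P(4.4) = 19×L_0(4.4) + 4×L_1(4.4) + (-6)×L_2(4.4) + (-5)×L_3(4.4)
P(4.4) = 1.408000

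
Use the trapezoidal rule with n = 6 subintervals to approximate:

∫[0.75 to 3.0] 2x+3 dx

f(x) = 2x+3
a = 0.75, b = 3.0, n = 6
h = (b - a)/n = 0.375000

Trapezoidal rule: (h/2)[f(x₀) + 2f(x₁) + 2f(x₂) + ... + f(xₙ)]

x_0 = 0.7500, f(x_0) = 4.500000, coefficient = 1
x_1 = 1.1250, f(x_1) = 5.250000, coefficient = 2
x_2 = 1.5000, f(x_2) = 6.000000, coefficient = 2
x_3 = 1.8750, f(x_3) = 6.750000, coefficient = 2
x_4 = 2.2500, f(x_4) = 7.500000, coefficient = 2
x_5 = 2.6250, f(x_5) = 8.250000, coefficient = 2
x_6 = 3.0000, f(x_6) = 9.000000, coefficient = 1

I ≈ (0.375000/2) × 81.000000 = 15.187500
Exact value: 15.187500
Error: 0.000000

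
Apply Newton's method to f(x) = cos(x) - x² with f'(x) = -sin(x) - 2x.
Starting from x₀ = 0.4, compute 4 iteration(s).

f(x) = cos(x) - x²
f'(x) = -sin(x) - 2x
x₀ = 0.4

Newton-Raphson formula: x_{n+1} = x_n - f(x_n)/f'(x_n)

Iteration 1:
  f(0.400000) = 0.761061
  f'(0.400000) = -1.189418
  x_1 = 0.400000 - 0.761061/(-1.189418) = 1.039860
Iteration 2:
  f(1.039860) = -0.574967
  f'(1.039860) = -2.942053
  x_2 = 1.039860 - (-0.574967)/(-2.942053) = 0.844429
Iteration 3:
  f(0.844429) = -0.048902
  f'(0.844429) = -2.436450
  x_3 = 0.844429 - (-0.048902)/(-2.436450) = 0.824358
Iteration 4:
  f(0.824358) = -0.000538
  f'(0.824358) = -2.382828
  x_4 = 0.824358 - (-0.000538)/(-2.382828) = 0.824132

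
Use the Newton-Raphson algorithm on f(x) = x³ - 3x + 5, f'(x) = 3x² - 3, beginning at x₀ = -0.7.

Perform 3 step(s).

f(x) = x³ - 3x + 5
f'(x) = 3x² - 3
x₀ = -0.7

Newton-Raphson formula: x_{n+1} = x_n - f(x_n)/f'(x_n)

Iteration 1:
  f(-0.700000) = 6.757000
  f'(-0.700000) = -1.530000
  x_1 = -0.700000 - 6.757000/(-1.530000) = 3.716340
Iteration 2:
  f(3.716340) = 45.178027
  f'(3.716340) = 38.433546
  x_2 = 3.716340 - 45.178027/38.433546 = 2.540856
Iteration 3:
  f(2.540856) = 13.781064
  f'(2.540856) = 16.367842
  x_3 = 2.540856 - 13.781064/16.367842 = 1.698896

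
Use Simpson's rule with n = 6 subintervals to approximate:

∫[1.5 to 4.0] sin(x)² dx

f(x) = sin(x)²
a = 1.5, b = 4.0, n = 6
h = (b - a)/n = 0.416667

Simpson's rule: (h/3)[f(x₀) + 4f(x₁) + 2f(x₂) + ... + f(xₙ)]

x_0 = 1.5000, f(x_0) = 0.994996, coefficient = 1
x_1 = 1.9167, f(x_1) = 0.885068, coefficient = 4
x_2 = 2.3333, f(x_2) = 0.522853, coefficient = 2
x_3 = 2.7500, f(x_3) = 0.145665, coefficient = 4
x_4 = 3.1667, f(x_4) = 0.000629, coefficient = 2
x_5 = 3.5833, f(x_5) = 0.182768, coefficient = 4
x_6 = 4.0000, f(x_6) = 0.572750, coefficient = 1

I ≈ (0.416667/3) × 7.468716 = 1.037322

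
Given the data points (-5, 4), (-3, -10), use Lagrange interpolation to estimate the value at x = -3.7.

Lagrange interpolation formula:
P(x) = Σ yᵢ × Lᵢ(x)
where Lᵢ(x) = Π_{j≠i} (x - xⱼ)/(xᵢ - xⱼ)

L_0(-3.7) = (-3.7 - (-3))/(-5 - (-3)) = 0.350000
L_1(-3.7) = (-3.7 - (-5))/(-3 - (-5)) = 0.650000

P(-3.7) = 4×L_0(-3.7) + (-10)×L_1(-3.7)
P(-3.7) = -5.100000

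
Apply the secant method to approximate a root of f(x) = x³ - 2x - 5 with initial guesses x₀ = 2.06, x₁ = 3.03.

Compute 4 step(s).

f(x) = x³ - 2x - 5
x₀ = 2.06, x₁ = 3.03

Secant formula: x_{n+1} = x_n - f(x_n)(x_n - x_{n-1})/(f(x_n) - f(x_{n-1}))

Iteration 1:
  f(2.060000) = -0.378184
  f(3.030000) = 16.758127
  x_2 = 3.030000 - 16.758127×(3.030000 - 2.060000)/(16.758127 - (-0.378184))
       = 2.081407
Iteration 2:
  f(3.030000) = 16.758127
  f(2.081407) = -0.145627
  x_3 = 2.081407 - (-0.145627)×(2.081407 - 3.030000)/(-0.145627 - 16.758127)
       = 2.089579
Iteration 3:
  f(2.081407) = -0.145627
  f(2.089579) = -0.055342
  x_4 = 2.089579 - (-0.055342)×(2.089579 - 2.081407)/(-0.055342 - (-0.145627))
       = 2.094589
Iteration 4:
  f(2.089579) = -0.055342
  f(2.094589) = 0.000414
  x_5 = 2.094589 - 0.000414×(2.094589 - 2.089579)/(0.000414 - (-0.055342))
       = 2.094551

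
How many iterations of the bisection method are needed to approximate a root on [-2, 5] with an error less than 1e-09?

We need (b-a)/2^n ≤ 1e-09
(5 - (-2))/2^n ≤ 1e-09
7/2^n ≤ 1e-09
2^n ≥ 7000000000
n ≥ log₂(7000000000) = 32.70
n ≥ 33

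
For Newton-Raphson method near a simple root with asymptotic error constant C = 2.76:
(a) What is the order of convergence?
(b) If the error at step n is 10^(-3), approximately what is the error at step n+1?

(a) Newton-Raphson has quadratic (order 2) convergence near simple roots.
    This means |e_{n+1}| ≈ C|e_n|².

(b) With |e_n| = 10^(-3) and C = 2.76:
    |e_{n+1}| ≈ 2.76 × (10^(-3))² = 2.76 × 10^(-6)

(a) 2 (quadratic); (b) |e_{n+1}| ≈ 2.760e-06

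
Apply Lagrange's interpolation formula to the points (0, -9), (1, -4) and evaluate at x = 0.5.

Lagrange interpolation formula:
P(x) = Σ yᵢ × Lᵢ(x)
where Lᵢ(x) = Π_{j≠i} (x - xⱼ)/(xᵢ - xⱼ)

L_0(0.5) = (0.5 - 1)/(0 - 1) = 0.500000
L_1(0.5) = (0.5 - 0)/(1 - 0) = 0.500000

P(0.5) = (-9)×L_0(0.5) + (-4)×L_1(0.5)
P(0.5) = -6.500000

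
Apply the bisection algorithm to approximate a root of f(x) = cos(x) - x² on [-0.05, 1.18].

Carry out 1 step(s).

f(x) = cos(x) - x²
Initial interval: [-0.05, 1.18]

Iteration 1:
  c_1 = (-0.050000 + 1.180000)/2 = 0.565000
  f(c_1) = f(0.565000) = 0.525364
  f(a) × f(c) ≥ 0, new interval: [0.565000, 1.180000]

After 1 iteration(s), the approximation is c_1 = 0.565000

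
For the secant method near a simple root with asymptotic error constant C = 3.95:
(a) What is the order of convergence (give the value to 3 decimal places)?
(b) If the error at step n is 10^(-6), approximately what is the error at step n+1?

(a) Secant method has superlinear convergence with order φ = (1+√5)/2 ≈ 1.618.
    This means |e_{n+1}| ≈ C|e_n|^1.618.

(b) With |e_n| = 10^(-6) and C = 3.95:
    |e_{n+1}| ≈ 3.95 × (10^(-6))^1.618 = 3.95 × 10^(-9.71)

(a) ≈ 1.618 (golden ratio); (b) |e_{n+1}| ≈ 7.734e-10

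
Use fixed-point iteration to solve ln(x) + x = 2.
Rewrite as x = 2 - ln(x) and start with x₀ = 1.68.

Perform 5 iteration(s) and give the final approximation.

Equation: ln(x) + x = 2
Fixed-point form: x = 2 - ln(x)
x₀ = 1.68

x_1 = g(1.680000) = 1.481206
x_2 = g(1.481206) = 1.607143
x_3 = g(1.607143) = 1.525542
x_4 = g(1.525542) = 1.577650
x_5 = g(1.577650) = 1.544063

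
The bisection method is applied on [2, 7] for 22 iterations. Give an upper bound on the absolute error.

Bisection error bound: |error| ≤ (b-a)/2^n
|error| ≤ (7 - 2)/2^22 = 5/2^22
|error| ≤ 0.0000011921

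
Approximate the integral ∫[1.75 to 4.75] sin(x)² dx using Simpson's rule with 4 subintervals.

f(x) = sin(x)²
a = 1.75, b = 4.75, n = 4
h = (b - a)/n = 0.750000

Simpson's rule: (h/3)[f(x₀) + 4f(x₁) + 2f(x₂) + ... + f(xₙ)]

x_0 = 1.7500, f(x_0) = 0.968228, coefficient = 1
x_1 = 2.5000, f(x_1) = 0.358169, coefficient = 4
x_2 = 3.2500, f(x_2) = 0.011706, coefficient = 2
x_3 = 4.0000, f(x_3) = 0.572750, coefficient = 4
x_4 = 4.7500, f(x_4) = 0.998586, coefficient = 1

I ≈ (0.750000/3) × 5.713902 = 1.428476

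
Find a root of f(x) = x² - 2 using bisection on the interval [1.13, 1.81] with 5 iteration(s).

f(x) = x² - 2
Initial interval: [1.13, 1.81]

Iteration 1:
  c_1 = (1.130000 + 1.810000)/2 = 1.470000
  f(c_1) = f(1.470000) = 0.160900
  f(a) × f(c) < 0, new interval: [1.130000, 1.470000]
Iteration 2:
  c_2 = (1.130000 + 1.470000)/2 = 1.300000
  f(c_2) = f(1.300000) = -0.310000
  f(a) × f(c) ≥ 0, new interval: [1.300000, 1.470000]
Iteration 3:
  c_3 = (1.300000 + 1.470000)/2 = 1.385000
  f(c_3) = f(1.385000) = -0.081775
  f(a) × f(c) ≥ 0, new interval: [1.385000, 1.470000]
Iteration 4:
  c_4 = (1.385000 + 1.470000)/2 = 1.427500
  f(c_4) = f(1.427500) = 0.037756
  f(a) × f(c) < 0, new interval: [1.385000, 1.427500]
Iteration 5:
  c_5 = (1.385000 + 1.427500)/2 = 1.406250
  f(c_5) = f(1.406250) = -0.022461
  f(a) × f(c) ≥ 0, new interval: [1.406250, 1.427500]

After 5 iteration(s), the approximation is c_5 = 1.406250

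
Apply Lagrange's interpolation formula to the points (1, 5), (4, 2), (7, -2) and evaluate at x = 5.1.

Lagrange interpolation formula:
P(x) = Σ yᵢ × Lᵢ(x)
where Lᵢ(x) = Π_{j≠i} (x - xⱼ)/(xᵢ - xⱼ)

L_0(5.1) = (5.1 - 4)/(1 - 4) × (5.1 - 7)/(1 - 7) = -0.116111
L_1(5.1) = (5.1 - 1)/(4 - 1) × (5.1 - 7)/(4 - 7) = 0.865556
L_2(5.1) = (5.1 - 1)/(7 - 1) × (5.1 - 4)/(7 - 4) = 0.250556

P(5.1) = 5×L_0(5.1) + 2×L_1(5.1) + (-2)×L_2(5.1)
P(5.1) = 0.649444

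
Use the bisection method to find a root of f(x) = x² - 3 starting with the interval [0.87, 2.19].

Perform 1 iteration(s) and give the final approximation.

f(x) = x² - 3
Initial interval: [0.87, 2.19]

Iteration 1:
  c_1 = (0.870000 + 2.190000)/2 = 1.530000
  f(c_1) = f(1.530000) = -0.659100
  f(a) × f(c) ≥ 0, new interval: [1.530000, 2.190000]

After 1 iteration(s), the approximation is c_1 = 1.530000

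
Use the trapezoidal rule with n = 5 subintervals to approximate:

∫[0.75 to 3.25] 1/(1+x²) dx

f(x) = 1/(1+x²)
a = 0.75, b = 3.25, n = 5
h = (b - a)/n = 0.500000

Trapezoidal rule: (h/2)[f(x₀) + 2f(x₁) + 2f(x₂) + ... + f(xₙ)]

x_0 = 0.7500, f(x_0) = 0.640000, coefficient = 1
x_1 = 1.2500, f(x_1) = 0.390244, coefficient = 2
x_2 = 1.7500, f(x_2) = 0.246154, coefficient = 2
x_3 = 2.2500, f(x_3) = 0.164948, coefficient = 2
x_4 = 2.7500, f(x_4) = 0.116788, coefficient = 2
x_5 = 3.2500, f(x_5) = 0.086486, coefficient = 1

I ≈ (0.500000/2) × 2.562756 = 0.640689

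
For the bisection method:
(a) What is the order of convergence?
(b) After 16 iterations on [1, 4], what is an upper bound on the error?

(a) Bisection has linear (order 1) convergence; the error is halved each step.

(b) Error bound = (b-a)/2^n = (4 - 1)/2^{16}
    = 3/2^{16}

(a) 1 (linear); (b) error ≤ 4.58e-05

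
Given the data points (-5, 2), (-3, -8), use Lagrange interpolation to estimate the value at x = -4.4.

Lagrange interpolation formula:
P(x) = Σ yᵢ × Lᵢ(x)
where Lᵢ(x) = Π_{j≠i} (x - xⱼ)/(xᵢ - xⱼ)

L_0(-4.4) = (-4.4 - (-3))/(-5 - (-3)) = 0.700000
L_1(-4.4) = (-4.4 - (-5))/(-3 - (-5)) = 0.300000

P(-4.4) = 2×L_0(-4.4) + (-8)×L_1(-4.4)
P(-4.4) = -1.000000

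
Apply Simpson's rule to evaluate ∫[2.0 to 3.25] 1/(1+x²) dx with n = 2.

f(x) = 1/(1+x²)
a = 2.0, b = 3.25, n = 2
h = (b - a)/n = 0.625000

Simpson's rule: (h/3)[f(x₀) + 4f(x₁) + 2f(x₂) + ... + f(xₙ)]

x_0 = 2.0000, f(x_0) = 0.200000, coefficient = 1
x_1 = 2.6250, f(x_1) = 0.126733, coefficient = 4
x_2 = 3.2500, f(x_2) = 0.086486, coefficient = 1

I ≈ (0.625000/3) × 0.793417 = 0.165295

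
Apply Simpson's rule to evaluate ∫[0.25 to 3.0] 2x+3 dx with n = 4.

f(x) = 2x+3
a = 0.25, b = 3.0, n = 4
h = (b - a)/n = 0.687500

Simpson's rule: (h/3)[f(x₀) + 4f(x₁) + 2f(x₂) + ... + f(xₙ)]

x_0 = 0.2500, f(x_0) = 3.500000, coefficient = 1
x_1 = 0.9375, f(x_1) = 4.875000, coefficient = 4
x_2 = 1.6250, f(x_2) = 6.250000, coefficient = 2
x_3 = 2.3125, f(x_3) = 7.625000, coefficient = 4
x_4 = 3.0000, f(x_4) = 9.000000, coefficient = 1

I ≈ (0.687500/3) × 75.000000 = 17.187500
Exact value: 17.187500
Error: 0.000000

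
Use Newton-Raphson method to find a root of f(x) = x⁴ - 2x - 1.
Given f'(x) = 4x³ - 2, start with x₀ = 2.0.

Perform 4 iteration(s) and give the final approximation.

f(x) = x⁴ - 2x - 1
f'(x) = 4x³ - 2
x₀ = 2.0

Newton-Raphson formula: x_{n+1} = x_n - f(x_n)/f'(x_n)

Iteration 1:
  f(2.000000) = 11.000000
  f'(2.000000) = 30.000000
  x_1 = 2.000000 - 11.000000/30.000000 = 1.633333
Iteration 2:
  f(1.633333) = 2.850372
  f'(1.633333) = 15.429481
  x_2 = 1.633333 - 2.850372/15.429481 = 1.448598
Iteration 3:
  f(1.448598) = 0.506238
  f'(1.448598) = 10.159160
  x_3 = 1.448598 - 0.506238/10.159160 = 1.398767
Iteration 4:
  f(1.398767) = 0.030553
  f'(1.398767) = 8.947032
  x_4 = 1.398767 - 0.030553/8.947032 = 1.395352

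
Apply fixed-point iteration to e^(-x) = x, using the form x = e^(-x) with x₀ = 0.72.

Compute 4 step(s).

Equation: e^(-x) = x
Fixed-point form: x = e^(-x)
x₀ = 0.72

x_1 = g(0.720000) = 0.486752
x_2 = g(0.486752) = 0.614619
x_3 = g(0.614619) = 0.540847
x_4 = g(0.540847) = 0.582255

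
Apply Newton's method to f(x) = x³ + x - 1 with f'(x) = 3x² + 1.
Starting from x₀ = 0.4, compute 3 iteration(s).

f(x) = x³ + x - 1
f'(x) = 3x² + 1
x₀ = 0.4

Newton-Raphson formula: x_{n+1} = x_n - f(x_n)/f'(x_n)

Iteration 1:
  f(0.400000) = -0.536000
  f'(0.400000) = 1.480000
  x_1 = 0.400000 - (-0.536000)/1.480000 = 0.762162
Iteration 2:
  f(0.762162) = 0.204895
  f'(0.762162) = 2.742673
  x_2 = 0.762162 - 0.204895/2.742673 = 0.687456
Iteration 3:
  f(0.687456) = 0.012344
  f'(0.687456) = 2.417786
  x_3 = 0.687456 - 0.012344/2.417786 = 0.682350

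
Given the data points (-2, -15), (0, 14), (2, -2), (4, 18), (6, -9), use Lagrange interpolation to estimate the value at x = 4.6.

Lagrange interpolation formula:
P(x) = Σ yᵢ × Lᵢ(x)
where Lᵢ(x) = Π_{j≠i} (x - xⱼ)/(xᵢ - xⱼ)

L_0(4.6) = (4.6 - 0)/(-2 - 0) × (4.6 - 2)/(-2 - 2) × (4.6 - 4)/(-2 - 4) × (4.6 - 6)/(-2 - 6) = -0.026162
L_1(4.6) = (4.6 - (-2))/(0 - (-2)) × (4.6 - 2)/(0 - 2) × (4.6 - 4)/(0 - 4) × (4.6 - 6)/(0 - 6) = 0.150150
L_2(4.6) = (4.6 - (-2))/(2 - (-2)) × (4.6 - 0)/(2 - 0) × (4.6 - 4)/(2 - 4) × (4.6 - 6)/(2 - 6) = -0.398475
L_3(4.6) = (4.6 - (-2))/(4 - (-2)) × (4.6 - 0)/(4 - 0) × (4.6 - 2)/(4 - 2) × (4.6 - 6)/(4 - 6) = 1.151150
L_4(4.6) = (4.6 - (-2))/(6 - (-2)) × (4.6 - 0)/(6 - 0) × (4.6 - 2)/(6 - 2) × (4.6 - 4)/(6 - 4) = 0.123337

P(4.6) = (-15)×L_0(4.6) + 14×L_1(4.6) + (-2)×L_2(4.6) + 18×L_3(4.6) + (-9)×L_4(4.6)
P(4.6) = 22.902150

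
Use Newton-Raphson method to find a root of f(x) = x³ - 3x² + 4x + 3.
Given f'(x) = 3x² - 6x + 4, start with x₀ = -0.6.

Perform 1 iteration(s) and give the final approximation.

f(x) = x³ - 3x² + 4x + 3
f'(x) = 3x² - 6x + 4
x₀ = -0.6

Newton-Raphson formula: x_{n+1} = x_n - f(x_n)/f'(x_n)

Iteration 1:
  f(-0.600000) = -0.696000
  f'(-0.600000) = 8.680000
  x_1 = -0.600000 - (-0.696000)/8.680000 = -0.519816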